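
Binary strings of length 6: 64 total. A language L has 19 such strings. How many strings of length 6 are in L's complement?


Alphabet: {0,1}
String length: 6
Total strings of length 6 = 2^6 = 64
Strings in L = 19
Complement = total - |L|
= 64 - 19
= 45

45


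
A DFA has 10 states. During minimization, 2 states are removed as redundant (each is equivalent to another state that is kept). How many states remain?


Original DFA: 10 states
Redundant states removed: 2
Minimized states = original - removed
= 10 - 2
= 8

8


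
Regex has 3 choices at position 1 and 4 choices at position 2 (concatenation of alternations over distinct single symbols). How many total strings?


First group: 3 alternatives
Second group: 4 alternatives
Concatenation: each choice from group 1 pairs with each from group 2
Total = 3 x 4 = 12

12


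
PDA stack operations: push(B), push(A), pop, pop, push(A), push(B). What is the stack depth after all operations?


Tracing stack operations:
  push(B) -> stack = [B], depth=1
  push(A) -> stack = [B,A], depth=2
  pop -> removed A, stack = [B], depth=1
  pop -> removed B, stack = [], depth=0
  push(A) -> stack = [A], depth=1
  push(B) -> stack = [A,B], depth=2
Final depth = 2

2


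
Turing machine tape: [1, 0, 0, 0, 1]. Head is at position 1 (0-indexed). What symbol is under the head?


Tape: [1, 0, 0, 0, 1]
Positions: 0 1 2 3 4
Values:    1 0 0 0 1
Head at position 1
tape[1] = 0

0


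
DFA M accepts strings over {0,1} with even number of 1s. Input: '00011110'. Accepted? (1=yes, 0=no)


DFA has 2 states: q_even (start, accept=yes) and q_odd
Processing string '00011110' character by character:
  Position 0: read '0', 1-count=0 -> q_even (no change)
  Position 1: read '0', 1-count=0 -> q_even (no change)
  Position 2: read '0', 1-count=0 -> q_even (no change)
  Position 3: read '1', 1-count=1 -> q_odd
  Position 4: read '1', 1-count=2 -> q_even
  Position 5: read '1', 1-count=3 -> q_odd
  Position 6: read '1', 1-count=4 -> q_even
  Position 7: read '0', 1-count=4 -> q_even (no change)
Final state: q_even, total 1s = 4 (even); the DFA requires an even count -> accept

1


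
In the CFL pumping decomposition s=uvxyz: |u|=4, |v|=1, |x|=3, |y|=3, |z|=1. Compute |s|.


|s| = |u| + |v| + |x| + |y| + |z|
= 4 + 1 + 3 + 3 + 1
= 5 + 3 + 4
= 8 + 4
= 12

12


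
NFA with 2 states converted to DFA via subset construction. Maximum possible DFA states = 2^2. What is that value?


NFA has 2 states
Subset construction: each DFA state = subset of NFA states
Maximum subsets = 2^2
2^2 = 4

4


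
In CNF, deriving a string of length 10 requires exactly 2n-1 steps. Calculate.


Chomsky Normal Form derivation:
String length n = 10
Each step either:
  - Splits a nonterminal into two (n-1 such steps)
  - Converts a nonterminal to terminal (n such steps)
Total = (n-1) + n = 2n - 1
= 2(10) - 1
= 20 - 1
= 19

19


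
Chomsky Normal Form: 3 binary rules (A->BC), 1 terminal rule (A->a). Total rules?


CNF allows two rule forms:
  A -> BC (binary): 3 rules
  A -> a (terminal): 1 rule
Total = 3 + 1 = 4

4


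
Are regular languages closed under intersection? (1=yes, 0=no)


Regular languages are closed under all standard operations:
- Union: Yes (product construction)
- Intersection: Yes (product construction)
- Complement: Yes (swap accept/reject)
- Concatenation: Yes (NFA construction)
Operation: intersection -> Closed

1


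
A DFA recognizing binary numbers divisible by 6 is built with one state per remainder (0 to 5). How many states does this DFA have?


Divisibility by 6 is tracked via the remainder mod 6: 0, 1, ..., 5
The construction assigns one state to each remainder
Number of remainders = 6

6


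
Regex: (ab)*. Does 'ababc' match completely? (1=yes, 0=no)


Pattern: (ab)*
String: 'ababc'
Pattern requires: zero or more repetitions of 'ab'
Length 5 is odd -> cannot be (ab)* -> no match
Result: 0

0


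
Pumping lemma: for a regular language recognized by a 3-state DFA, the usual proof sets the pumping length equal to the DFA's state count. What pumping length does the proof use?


Pumping lemma for regular languages (standard proof):
Take p = |Q|, the number of DFA states.
Any string of length >= |Q| passes through |Q|+1 states while reading its first |Q| symbols,
so by pigeonhole some state repeats, giving the loop that can be pumped.
Here |Q| = 3
Therefore the proof uses p = 3

3


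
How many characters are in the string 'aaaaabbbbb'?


String: 'aaaaabbbbb'
Counting characters:
  'a' appears 5 time(s)
  'b' appears 5 time(s)
Total length = 5 + 5 = 10

10


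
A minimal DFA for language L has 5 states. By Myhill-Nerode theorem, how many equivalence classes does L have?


Myhill-Nerode theorem:
Number of equivalence classes = number of states in minimal DFA
Minimal DFA states = 5
Therefore equivalence classes = 5

5


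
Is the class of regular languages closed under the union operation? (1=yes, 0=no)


Regular languages are closed under:
- Union (DFA product construction)
- Intersection (DFA product construction)
- Complement (swap accept/reject states)
- Concatenation (NFA construction)
- Kleene star (NFA construction)
union is in this list
Therefore: closed

1


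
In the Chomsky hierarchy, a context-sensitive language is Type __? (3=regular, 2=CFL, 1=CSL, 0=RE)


Chomsky hierarchy levels:
  Type 3: Regular (DFA/NFA/regex)
  Type 2: Context-free (PDA)
  Type 1: Context-sensitive
  Type 0: Recursively enumerable (TM)
'context-sensitive' corresponds to Type 1

1


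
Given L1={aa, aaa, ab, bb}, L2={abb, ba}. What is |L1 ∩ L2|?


L1 = {aa, aaa, ab, bb}
L2 = {abb, ba}
Checking each string in L1 against L2:
  'aa': in L2? No
  'aaa': in L2? No
  'ab': in L2? No
  'bb': in L2? No
Intersection = {}
|L1 ∩ L2| = 0

0


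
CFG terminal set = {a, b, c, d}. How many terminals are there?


Terminal symbols: a, b, c, d
Counting each: a (#1), b (#2), c (#3), d (#4)
Total = 4

4


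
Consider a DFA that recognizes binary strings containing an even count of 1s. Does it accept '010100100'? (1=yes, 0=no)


DFA has 2 states: q_even (start, accept=yes) and q_odd
Processing string '010100100' character by character:
  Position 0: read '0', 1-count=0 -> q_even (no change)
  Position 1: read '1', 1-count=1 -> q_odd
  Position 2: read '0', 1-count=1 -> q_odd (no change)
  Position 3: read '1', 1-count=2 -> q_even
  Position 4: read '0', 1-count=2 -> q_even (no change)
  Position 5: read '0', 1-count=2 -> q_even (no change)
  Position 6: read '1', 1-count=3 -> q_odd
  Position 7: read '0', 1-count=3 -> q_odd (no change)
  Position 8: read '0', 1-count=3 -> q_odd (no change)
Final state: q_odd, total 1s = 3 (odd); the DFA requires an even count -> reject

0


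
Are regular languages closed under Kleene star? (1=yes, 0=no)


Regular languages are closed under:
- Union (DFA product construction)
- Intersection (DFA product construction)
- Complement (swap accept/reject states)
- Concatenation (NFA construction)
- Kleene star (NFA construction)
Kleene star is in this list
Therefore: closed

1


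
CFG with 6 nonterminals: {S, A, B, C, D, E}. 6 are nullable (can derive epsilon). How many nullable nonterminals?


Nonterminals: {S, A, B, C, D, E}
A nonterminal is nullable if it can derive epsilon
Counting nullable nonterminals: 6
Total nullable = 6

6


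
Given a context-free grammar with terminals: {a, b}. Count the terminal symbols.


Terminal symbols: a, b
Counting each: a (#1), b (#2)
Total = 2

2


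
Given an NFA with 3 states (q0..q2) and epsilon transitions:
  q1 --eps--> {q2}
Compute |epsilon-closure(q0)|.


Starting from q0
Initialize closure = {q0}
q0 has no outgoing epsilon transitions -> nothing to add
Final closure: {q0}
Size = 1

1


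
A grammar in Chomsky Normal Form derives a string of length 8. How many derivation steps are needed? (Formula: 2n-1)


Chomsky Normal Form derivation:
String length n = 8
Each step either:
  - Splits a nonterminal into two (n-1 such steps)
  - Converts a nonterminal to terminal (n such steps)
Total = (n-1) + n = 2n - 1
= 2(8) - 1
= 16 - 1
= 15

15


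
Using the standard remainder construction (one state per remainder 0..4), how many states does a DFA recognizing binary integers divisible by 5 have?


Divisibility by 5 is tracked via the remainder mod 5: 0, 1, ..., 4
The construction assigns one state to each remainder
Number of remainders = 5

5


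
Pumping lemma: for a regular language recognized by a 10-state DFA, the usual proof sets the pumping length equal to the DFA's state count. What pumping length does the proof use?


Pumping lemma for regular languages (standard proof):
Take p = |Q|, the number of DFA states.
Any string of length >= |Q| passes through |Q|+1 states while reading its first |Q| symbols,
so by pigeonhole some state repeats, giving the loop that can be pumped.
Here |Q| = 10
Therefore the proof uses p = 10

10


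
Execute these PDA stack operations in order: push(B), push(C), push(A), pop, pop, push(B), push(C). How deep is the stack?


Tracing stack operations:
  push(B) -> stack = [B], depth=1
  push(C) -> stack = [B,C], depth=2
  push(A) -> stack = [B,C,A], depth=3
  pop -> removed A, stack = [B,C], depth=2
  pop -> removed C, stack = [B], depth=1
  push(B) -> stack = [B,B], depth=2
  push(C) -> stack = [B,B,C], depth=3
Final depth = 3

3


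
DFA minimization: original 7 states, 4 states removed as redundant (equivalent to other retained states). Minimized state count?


Original DFA: 7 states
Redundant states removed: 4
Minimized states = original - removed
= 7 - 4
= 3

3


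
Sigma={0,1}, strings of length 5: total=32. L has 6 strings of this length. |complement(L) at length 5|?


Alphabet: {0,1}
String length: 5
Total strings of length 5 = 2^5 = 32
Strings in L = 6
Complement = total - |L|
= 32 - 6
= 26

26


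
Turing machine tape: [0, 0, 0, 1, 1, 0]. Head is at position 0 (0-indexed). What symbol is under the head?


Tape: [0, 0, 0, 1, 1, 0]
Positions: 0 1 2 3 4 5
Values:    0 0 0 1 1 0
Head at position 0
tape[0] = 0

0


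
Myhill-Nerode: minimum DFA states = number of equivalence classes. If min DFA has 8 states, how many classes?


Myhill-Nerode theorem:
Number of equivalence classes = number of states in minimal DFA
Minimal DFA states = 8
Therefore equivalence classes = 8

8


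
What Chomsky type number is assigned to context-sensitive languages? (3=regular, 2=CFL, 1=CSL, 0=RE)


Chomsky hierarchy levels:
  Type 3: Regular (DFA/NFA/regex)
  Type 2: Context-free (PDA)
  Type 1: Context-sensitive
  Type 0: Recursively enumerable (TM)
'context-sensitive' corresponds to Type 1

1


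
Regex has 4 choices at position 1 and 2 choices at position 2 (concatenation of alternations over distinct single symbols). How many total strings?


First group: 4 alternatives
Second group: 2 alternatives
Concatenation: each choice from group 1 pairs with each from group 2
Total = 4 x 2 = 8

8


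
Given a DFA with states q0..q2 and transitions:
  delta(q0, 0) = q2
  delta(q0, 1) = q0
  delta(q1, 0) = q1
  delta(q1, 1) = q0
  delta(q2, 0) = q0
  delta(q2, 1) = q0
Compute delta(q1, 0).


Looking up transition function:
delta(q1, 0) in the table
Row: q1, Column: 0
Result: q1

q1


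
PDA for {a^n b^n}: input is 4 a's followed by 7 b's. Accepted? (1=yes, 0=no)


Language requires equal numbers of a's and b's
PDA pushes for each 'a', pops for each 'b'
Number of a's = 4
Number of b's = 7
4 != 7 -> Reject

0


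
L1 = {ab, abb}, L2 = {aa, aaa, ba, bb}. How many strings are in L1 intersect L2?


L1 = {ab, abb}
L2 = {aa, aaa, ba, bb}
Checking each string in L1 against L2:
  'ab': in L2? No
  'abb': in L2? No
Intersection = {}
|L1 ∩ L2| = 0

0


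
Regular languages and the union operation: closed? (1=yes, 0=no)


Regular languages are closed under all standard operations:
- Union: Yes (product construction)
- Intersection: Yes (product construction)
- Complement: Yes (swap accept/reject)
- Concatenation: Yes (NFA construction)
Operation: union -> Closed

1


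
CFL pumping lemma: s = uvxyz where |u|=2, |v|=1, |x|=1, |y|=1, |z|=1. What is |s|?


|s| = |u| + |v| + |x| + |y| + |z|
= 2 + 1 + 1 + 1 + 1
= 3 + 1 + 2
= 4 + 2
= 6

6


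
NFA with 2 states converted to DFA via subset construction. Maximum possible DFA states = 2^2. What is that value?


NFA has 2 states
Subset construction: each DFA state = subset of NFA states
Maximum subsets = 2^2
2^2 = 4

4


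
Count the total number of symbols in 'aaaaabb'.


String: 'aaaaabb'
Counting characters:
  'a' appears 5 time(s)
  'b' appears 2 time(s)
Total length = 5 + 2 = 7

7


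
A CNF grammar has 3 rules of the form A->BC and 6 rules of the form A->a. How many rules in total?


CNF allows two rule forms:
  A -> BC (binary): 3 rules
  A -> a (terminal): 6 rules
Total = 3 + 6 = 9

9


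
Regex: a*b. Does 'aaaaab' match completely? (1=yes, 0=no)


Pattern: a*b
String: 'aaaaab'
Pattern requires: zero or more 'a's followed by exactly one 'b'
Found 5 leading 'a's
Remaining: 'b'
Remaining is exactly 'b' -> match
Result: 1

1


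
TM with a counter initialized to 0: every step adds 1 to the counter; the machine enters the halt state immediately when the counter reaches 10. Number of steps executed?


Counter starts at 0. Counting sequence:
  Step 1: counter = 1
  Step 2: counter = 2
  Step 3: counter = 3
  Step 4: counter = 4
  Step 5: counter = 5
  Step 6: counter = 6
  ...
  Step 10: counter = 10
Counter reached 10 -> halt
Total steps = 10

10


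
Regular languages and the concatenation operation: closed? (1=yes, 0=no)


Regular languages are closed under all standard operations:
- Union: Yes (product construction)
- Intersection: Yes (product construction)
- Complement: Yes (swap accept/reject)
- Concatenation: Yes (NFA construction)
Operation: concatenation -> Closed

1


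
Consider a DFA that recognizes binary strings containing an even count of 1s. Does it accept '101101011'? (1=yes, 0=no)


DFA has 2 states: q_even (start, accept=yes) and q_odd
Processing string '101101011' character by character:
  Position 0: read '1', 1-count=1 -> q_odd
  Position 1: read '0', 1-count=1 -> q_odd (no change)
  Position 2: read '1', 1-count=2 -> q_even
  Position 3: read '1', 1-count=3 -> q_odd
  Position 4: read '0', 1-count=3 -> q_odd (no change)
  Position 5: read '1', 1-count=4 -> q_even
  Position 6: read '0', 1-count=4 -> q_even (no change)
  Position 7: read '1', 1-count=5 -> q_odd
  Position 8: read '1', 1-count=6 -> q_even
Final state: q_even, total 1s = 6 (even); the DFA requires an even count -> accept

1


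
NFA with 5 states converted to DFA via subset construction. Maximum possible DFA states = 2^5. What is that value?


NFA has 5 states
Subset construction: each DFA state = subset of NFA states
Maximum subsets = 2^5
2^5 = 32

32


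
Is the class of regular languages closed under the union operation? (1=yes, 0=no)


Regular languages are closed under:
- Union (DFA product construction)
- Intersection (DFA product construction)
- Complement (swap accept/reject states)
- Concatenation (NFA construction)
- Kleene star (NFA construction)
union is in this list
Therefore: closed

1


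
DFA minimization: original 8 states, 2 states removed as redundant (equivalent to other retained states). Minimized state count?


Original DFA: 8 states
Redundant states removed: 2
Minimized states = original - removed
= 8 - 2
= 6

6


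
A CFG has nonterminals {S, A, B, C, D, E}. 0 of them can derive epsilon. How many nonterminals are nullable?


Nonterminals: {S, A, B, C, D, E}
A nonterminal is nullable if it can derive epsilon
Counting nullable nonterminals: 0
Total nullable = 0

0


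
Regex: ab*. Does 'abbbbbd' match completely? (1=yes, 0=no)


Pattern: ab*
String: 'abbbbbd'
Pattern requires: exactly one 'a' followed by zero or more 'b's
First char is 'a' -> OK
Rest 'bbbbbd': all b's? No
Result: 0

0


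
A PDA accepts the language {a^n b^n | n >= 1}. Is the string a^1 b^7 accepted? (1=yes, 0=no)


Language requires equal numbers of a's and b's
PDA pushes for each 'a', pops for each 'b'
Number of a's = 1
Number of b's = 7
1 != 7 -> Reject

0


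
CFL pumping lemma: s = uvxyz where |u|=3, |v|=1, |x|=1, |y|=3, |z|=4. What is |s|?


|s| = |u| + |v| + |x| + |y| + |z|
= 3 + 1 + 1 + 3 + 4
= 4 + 1 + 7
= 5 + 7
= 12

12


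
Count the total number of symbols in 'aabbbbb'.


String: 'aabbbbb'
Counting characters:
  'a' appears 2 time(s)
  'b' appears 5 time(s)
Total length = 2 + 5 = 7

7


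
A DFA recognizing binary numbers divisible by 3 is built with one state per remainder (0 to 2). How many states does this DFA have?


Divisibility by 3 is tracked via the remainder mod 3: 0, 1, ..., 2
The construction assigns one state to each remainder
Number of remainders = 3

3


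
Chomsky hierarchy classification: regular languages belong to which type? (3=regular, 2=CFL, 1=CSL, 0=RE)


Chomsky hierarchy levels:
  Type 3: Regular (DFA/NFA/regex)
  Type 2: Context-free (PDA)
  Type 1: Context-sensitive
  Type 0: Recursively enumerable (TM)
'regular' corresponds to Type 3

3


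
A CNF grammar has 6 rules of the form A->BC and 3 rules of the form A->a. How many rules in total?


CNF allows two rule forms:
  A -> BC (binary): 6 rules
  A -> a (terminal): 3 rules
Total = 6 + 3 = 9

9


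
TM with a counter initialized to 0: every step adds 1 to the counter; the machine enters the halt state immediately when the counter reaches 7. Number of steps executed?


Counter starts at 0. Counting sequence:
  Step 1: counter = 1
  Step 2: counter = 2
  Step 3: counter = 3
  Step 4: counter = 4
  Step 5: counter = 5
  Step 6: counter = 6
  Step 7: counter = 7
Counter reached 7 -> halt
Total steps = 7

7


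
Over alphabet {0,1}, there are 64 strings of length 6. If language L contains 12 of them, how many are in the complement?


Alphabet: {0,1}
String length: 6
Total strings of length 6 = 2^6 = 64
Strings in L = 12
Complement = total - |L|
= 64 - 12
= 52

52


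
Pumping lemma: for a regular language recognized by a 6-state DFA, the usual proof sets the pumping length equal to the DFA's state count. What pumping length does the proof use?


Pumping lemma for regular languages (standard proof):
Take p = |Q|, the number of DFA states.
Any string of length >= |Q| passes through |Q|+1 states while reading its first |Q| symbols,
so by pigeonhole some state repeats, giving the loop that can be pumped.
Here |Q| = 6
Therefore the proof uses p = 6

6


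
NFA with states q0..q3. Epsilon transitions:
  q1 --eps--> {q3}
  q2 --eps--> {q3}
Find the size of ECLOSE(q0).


Starting from q0
Initialize closure = {q0}
q0 has no outgoing epsilon transitions -> nothing to add
Final closure: {q0}
Size = 1

1


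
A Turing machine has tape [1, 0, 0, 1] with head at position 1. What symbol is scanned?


Tape: [1, 0, 0, 1]
Positions: 0 1 2 3
Values:    1 0 0 1
Head at position 1
tape[1] = 0

0


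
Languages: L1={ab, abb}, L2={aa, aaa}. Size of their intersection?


L1 = {ab, abb}
L2 = {aa, aaa}
Checking each string in L1 against L2:
  'ab': in L2? No
  'abb': in L2? No
Intersection = {}
|L1 ∩ L2| = 0

0


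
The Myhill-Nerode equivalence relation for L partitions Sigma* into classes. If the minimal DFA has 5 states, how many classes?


Myhill-Nerode theorem:
Number of equivalence classes = number of states in minimal DFA
Minimal DFA states = 5
Therefore equivalence classes = 5

5


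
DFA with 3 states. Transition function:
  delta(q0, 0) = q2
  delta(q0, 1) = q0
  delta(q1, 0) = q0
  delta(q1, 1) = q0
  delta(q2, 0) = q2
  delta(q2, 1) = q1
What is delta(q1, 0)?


Looking up transition function:
delta(q1, 0) in the table
Row: q1, Column: 0
Result: q0

q0


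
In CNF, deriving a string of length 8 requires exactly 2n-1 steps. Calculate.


Chomsky Normal Form derivation:
String length n = 8
Each step either:
  - Splits a nonterminal into two (n-1 such steps)
  - Converts a nonterminal to terminal (n such steps)
Total = (n-1) + n = 2n - 1
= 2(8) - 1
= 16 - 1
= 15

15


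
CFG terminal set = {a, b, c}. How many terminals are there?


Terminal symbols: a, b, c
Counting each: a (#1), b (#2), c (#3)
Total = 3

3


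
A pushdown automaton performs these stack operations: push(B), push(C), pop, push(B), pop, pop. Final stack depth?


Tracing stack operations:
  push(B) -> stack = [B], depth=1
  push(C) -> stack = [B,C], depth=2
  pop -> removed C, stack = [B], depth=1
  push(B) -> stack = [B,B], depth=2
  pop -> removed B, stack = [B], depth=1
  pop -> removed B, stack = [], depth=0
Final depth = 0

0


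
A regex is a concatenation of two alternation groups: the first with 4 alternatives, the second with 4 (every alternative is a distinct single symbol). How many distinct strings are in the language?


First group: 4 alternatives
Second group: 4 alternatives
Concatenation: each choice from group 1 pairs with each from group 2
Total = 4 x 4 = 16

16


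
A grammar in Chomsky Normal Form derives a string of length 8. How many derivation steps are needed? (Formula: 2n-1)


Chomsky Normal Form derivation:
String length n = 8
Each step either:
  - Splits a nonterminal into two (n-1 such steps)
  - Converts a nonterminal to terminal (n such steps)
Total = (n-1) + n = 2n - 1
= 2(8) - 1
= 16 - 1
= 15

15


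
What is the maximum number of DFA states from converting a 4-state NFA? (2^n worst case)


NFA has 4 states
Subset construction: each DFA state = subset of NFA states
Maximum subsets = 2^4
2^4 = 16

16


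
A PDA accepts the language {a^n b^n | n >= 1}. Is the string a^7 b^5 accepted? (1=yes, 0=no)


Language requires equal numbers of a's and b's
PDA pushes for each 'a', pops for each 'b'
Number of a's = 7
Number of b's = 5
7 != 5 -> Reject

0


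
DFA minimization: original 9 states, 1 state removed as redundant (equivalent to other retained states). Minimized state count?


Original DFA: 9 states
Redundant states removed: 1
Minimized states = original - removed
= 9 - 1
= 8

8


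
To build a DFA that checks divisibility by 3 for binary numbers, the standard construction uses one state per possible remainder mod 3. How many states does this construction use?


Divisibility by 3 is tracked via the remainder mod 3: 0, 1, ..., 2
The construction assigns one state to each remainder
Number of remainders = 3

3


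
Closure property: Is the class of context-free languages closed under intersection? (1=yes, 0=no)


CFL closure properties:
  Closed under: union, concatenation, Kleene star
  NOT closed under: intersection, complement
Operation 'intersection' is in not-closed list -> No (not closed)

0


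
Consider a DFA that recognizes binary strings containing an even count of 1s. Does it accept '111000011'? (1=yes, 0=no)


DFA has 2 states: q_even (start, accept=yes) and q_odd
Processing string '111000011' character by character:
  Position 0: read '1', 1-count=1 -> q_odd
  Position 1: read '1', 1-count=2 -> q_even
  Position 2: read '1', 1-count=3 -> q_odd
  Position 3: read '0', 1-count=3 -> q_odd (no change)
  Position 4: read '0', 1-count=3 -> q_odd (no change)
  Position 5: read '0', 1-count=3 -> q_odd (no change)
  Position 6: read '0', 1-count=3 -> q_odd (no change)
  Position 7: read '1', 1-count=4 -> q_even
  Position 8: read '1', 1-count=5 -> q_odd
Final state: q_odd, total 1s = 5 (odd); the DFA requires an even count -> reject

0


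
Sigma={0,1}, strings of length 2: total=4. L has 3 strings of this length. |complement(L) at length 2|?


Alphabet: {0,1}
String length: 2
Total strings of length 2 = 2^2 = 4
Strings in L = 3
Complement = total - |L|
= 4 - 3
= 1

1


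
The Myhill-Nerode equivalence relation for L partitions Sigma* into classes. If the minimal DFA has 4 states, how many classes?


Myhill-Nerode theorem:
Number of equivalence classes = number of states in minimal DFA
Minimal DFA states = 4
Therefore equivalence classes = 4

4


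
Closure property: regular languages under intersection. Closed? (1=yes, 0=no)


Regular languages are closed under:
- Union (DFA product construction)
- Intersection (DFA product construction)
- Complement (swap accept/reject states)
- Concatenation (NFA construction)
- Kleene star (NFA construction)
intersection is in this list
Therefore: closed

1


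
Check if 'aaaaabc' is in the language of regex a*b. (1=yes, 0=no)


Pattern: a*b
String: 'aaaaabc'
Pattern requires: zero or more 'a's followed by exactly one 'b'
Found 5 leading 'a's
Remaining: 'bc'
Remaining is not 'b' -> no match
Result: 0

0


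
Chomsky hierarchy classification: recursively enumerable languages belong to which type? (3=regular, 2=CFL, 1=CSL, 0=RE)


Chomsky hierarchy levels:
  Type 3: Regular (DFA/NFA/regex)
  Type 2: Context-free (PDA)
  Type 1: Context-sensitive
  Type 0: Recursively enumerable (TM)
'recursively enumerable' corresponds to Type 0

0


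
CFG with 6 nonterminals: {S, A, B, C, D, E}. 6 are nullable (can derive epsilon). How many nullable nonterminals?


Nonterminals: {S, A, B, C, D, E}
A nonterminal is nullable if it can derive epsilon
Counting nullable nonterminals: 6
Total nullable = 6

6


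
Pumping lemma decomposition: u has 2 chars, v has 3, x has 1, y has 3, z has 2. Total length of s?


|s| = |u| + |v| + |x| + |y| + |z|
= 2 + 3 + 1 + 3 + 2
= 5 + 1 + 5
= 6 + 5
= 11

11


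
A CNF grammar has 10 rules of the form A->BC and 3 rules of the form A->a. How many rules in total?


CNF allows two rule forms:
  A -> BC (binary): 10 rules
  A -> a (terminal): 3 rules
Total = 10 + 3 = 13

13


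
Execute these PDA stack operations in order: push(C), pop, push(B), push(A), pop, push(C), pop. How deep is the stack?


Tracing stack operations:
  push(C) -> stack = [C], depth=1
  pop -> removed C, stack = [], depth=0
  push(B) -> stack = [B], depth=1
  push(A) -> stack = [B,A], depth=2
  pop -> removed A, stack = [B], depth=1
  push(C) -> stack = [B,C], depth=2
  pop -> removed C, stack = [B], depth=1
Final depth = 1

1


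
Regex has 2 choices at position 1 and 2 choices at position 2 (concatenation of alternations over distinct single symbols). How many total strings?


First group: 2 alternatives
Second group: 2 alternatives
Concatenation: each choice from group 1 pairs with each from group 2
Total = 2 x 2 = 4

4


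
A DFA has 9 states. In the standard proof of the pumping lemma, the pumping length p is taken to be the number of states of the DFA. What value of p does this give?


Pumping lemma for regular languages (standard proof):
Take p = |Q|, the number of DFA states.
Any string of length >= |Q| passes through |Q|+1 states while reading its first |Q| symbols,
so by pigeonhole some state repeats, giving the loop that can be pumped.
Here |Q| = 9
Therefore the proof uses p = 9

9


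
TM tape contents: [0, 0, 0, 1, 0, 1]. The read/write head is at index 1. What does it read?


Tape: [0, 0, 0, 1, 0, 1]
Positions: 0 1 2 3 4 5
Values:    0 0 0 1 0 1
Head at position 1
tape[1] = 0

0


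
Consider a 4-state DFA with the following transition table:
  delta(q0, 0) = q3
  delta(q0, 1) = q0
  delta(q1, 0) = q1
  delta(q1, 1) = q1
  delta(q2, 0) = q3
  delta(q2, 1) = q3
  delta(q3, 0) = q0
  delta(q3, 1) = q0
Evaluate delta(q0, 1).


Looking up transition function:
delta(q0, 1) in the table
Row: q0, Column: 1
Result: q0

q0


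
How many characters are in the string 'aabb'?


String: 'aabb'
Counting characters:
  'a' appears 2 time(s)
  'b' appears 2 time(s)
Total length = 2 + 2 = 4

4


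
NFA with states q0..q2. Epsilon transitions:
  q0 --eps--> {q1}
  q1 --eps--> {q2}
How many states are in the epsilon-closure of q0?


Starting from q0
Initialize closure = {q0}
Follow epsilon from q0 -> add q1
Follow epsilon from q1 -> add q2
Final closure: {q0, q1, q2}
Size = 3

3


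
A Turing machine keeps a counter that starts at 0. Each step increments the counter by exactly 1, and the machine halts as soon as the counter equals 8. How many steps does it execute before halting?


Counter starts at 0. Counting sequence:
  Step 1: counter = 1
  Step 2: counter = 2
  Step 3: counter = 3
  Step 4: counter = 4
  Step 5: counter = 5
  Step 6: counter = 6
  Step 7: counter = 7
  Step 8: counter = 8
Counter reached 8 -> halt
Total steps = 8

8


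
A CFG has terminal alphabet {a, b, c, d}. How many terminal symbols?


Terminal symbols: a, b, c, d
Counting each: a (#1), b (#2), c (#3), d (#4)
Total = 4

4


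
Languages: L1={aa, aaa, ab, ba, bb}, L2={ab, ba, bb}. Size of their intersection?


L1 = {aa, aaa, ab, ba, bb}
L2 = {ab, ba, bb}
Checking each string in L1 against L2:
  'aa': in L2? No
  'aaa': in L2? No
  'ab': in L2? Yes
  'ba': in L2? Yes
  'bb': in L2? Yes
Intersection = {ab, ba, bb}
|L1 ∩ L2| = 3

3


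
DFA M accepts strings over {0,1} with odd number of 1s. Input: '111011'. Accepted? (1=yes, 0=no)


DFA has 2 states: q_even (start, accept=no) and q_odd
Processing string '111011' character by character:
  Position 0: read '1', 1-count=1 -> q_odd
  Position 1: read '1', 1-count=2 -> q_even
  Position 2: read '1', 1-count=3 -> q_odd
  Position 3: read '0', 1-count=3 -> q_odd (no change)
  Position 4: read '1', 1-count=4 -> q_even
  Position 5: read '1', 1-count=5 -> q_odd
Final state: q_odd, total 1s = 5 (odd); the DFA requires an odd count -> accept

1


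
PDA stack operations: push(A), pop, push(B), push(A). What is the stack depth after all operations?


Tracing stack operations:
  push(A) -> stack = [A], depth=1
  pop -> removed A, stack = [], depth=0
  push(B) -> stack = [B], depth=1
  push(A) -> stack = [B,A], depth=2
Final depth = 2

2


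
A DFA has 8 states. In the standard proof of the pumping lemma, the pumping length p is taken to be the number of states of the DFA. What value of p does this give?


Pumping lemma for regular languages (standard proof):
Take p = |Q|, the number of DFA states.
Any string of length >= |Q| passes through |Q|+1 states while reading its first |Q| symbols,
so by pigeonhole some state repeats, giving the loop that can be pumped.
Here |Q| = 8
Therefore the proof uses p = 8

8


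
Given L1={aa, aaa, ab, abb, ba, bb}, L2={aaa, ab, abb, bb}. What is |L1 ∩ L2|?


L1 = {aa, aaa, ab, abb, ba, bb}
L2 = {aaa, ab, abb, bb}
Checking each string in L1 against L2:
  'aa': in L2? No
  'aaa': in L2? Yes
  'ab': in L2? Yes
  'abb': in L2? Yes
  'ba': in L2? No
  'bb': in L2? Yes
Intersection = {aaa, ab, abb, bb}
|L1 ∩ L2| = 4

4


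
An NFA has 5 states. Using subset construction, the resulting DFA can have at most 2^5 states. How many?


NFA has 5 states
Subset construction: each DFA state = subset of NFA states
Maximum subsets = 2^5
2^5 = 32

32


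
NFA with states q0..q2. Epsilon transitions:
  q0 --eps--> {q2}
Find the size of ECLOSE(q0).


Starting from q0
Initialize closure = {q0}
Follow epsilon from q0 -> add q2
Final closure: {q0, q2}
Size = 2

2


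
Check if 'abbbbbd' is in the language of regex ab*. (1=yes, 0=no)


Pattern: ab*
String: 'abbbbbd'
Pattern requires: exactly one 'a' followed by zero or more 'b's
First char is 'a' -> OK
Rest 'bbbbbd': all b's? No
Result: 0

0


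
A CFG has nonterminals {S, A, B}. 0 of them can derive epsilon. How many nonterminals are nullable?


Nonterminals: {S, A, B}
A nonterminal is nullable if it can derive epsilon
Counting nullable nonterminals: 0
Total nullable = 0

0


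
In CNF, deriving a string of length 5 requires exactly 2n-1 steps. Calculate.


Chomsky Normal Form derivation:
String length n = 5
Each step either:
  - Splits a nonterminal into two (n-1 such steps)
  - Converts a nonterminal to terminal (n such steps)
Total = (n-1) + n = 2n - 1
= 2(5) - 1
= 10 - 1
= 9

9


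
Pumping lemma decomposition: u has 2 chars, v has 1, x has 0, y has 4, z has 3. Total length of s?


|s| = |u| + |v| + |x| + |y| + |z|
= 2 + 1 + 0 + 4 + 3
= 3 + 0 + 7
= 3 + 7
= 10

10


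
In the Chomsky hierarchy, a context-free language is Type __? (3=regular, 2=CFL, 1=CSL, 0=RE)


Chomsky hierarchy levels:
  Type 3: Regular (DFA/NFA/regex)
  Type 2: Context-free (PDA)
  Type 1: Context-sensitive
  Type 0: Recursively enumerable (TM)
'context-free' corresponds to Type 2

2


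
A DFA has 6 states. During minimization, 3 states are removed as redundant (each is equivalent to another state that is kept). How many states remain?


Original DFA: 6 states
Redundant states removed: 3
Minimized states = original - removed
= 6 - 3
= 3

3


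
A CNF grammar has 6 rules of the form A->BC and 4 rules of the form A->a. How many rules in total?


CNF allows two rule forms:
  A -> BC (binary): 6 rules
  A -> a (terminal): 4 rules
Total = 6 + 4 = 10

10


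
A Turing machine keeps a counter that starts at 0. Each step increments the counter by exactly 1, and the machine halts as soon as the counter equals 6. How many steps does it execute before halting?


Counter starts at 0. Counting sequence:
  Step 1: counter = 1
  Step 2: counter = 2
  Step 3: counter = 3
  Step 4: counter = 4
  Step 5: counter = 5
  Step 6: counter = 6
Counter reached 6 -> halt
Total steps = 6

6


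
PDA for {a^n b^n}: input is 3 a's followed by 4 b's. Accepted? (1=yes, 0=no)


Language requires equal numbers of a's and b's
PDA pushes for each 'a', pops for each 'b'
Number of a's = 3
Number of b's = 4
3 != 4 -> Reject

0


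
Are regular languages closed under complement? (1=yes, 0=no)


Regular languages are closed under:
- Union (DFA product construction)
- Intersection (DFA product construction)
- Complement (swap accept/reject states)
- Concatenation (NFA construction)
- Kleene star (NFA construction)
complement is in this list
Therefore: closed

1


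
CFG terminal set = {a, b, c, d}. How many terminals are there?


Terminal symbols: a, b, c, d
Counting each: a (#1), b (#2), c (#3), d (#4)
Total = 4

4


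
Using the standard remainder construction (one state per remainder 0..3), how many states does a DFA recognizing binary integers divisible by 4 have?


Divisibility by 4 is tracked via the remainder mod 4: 0, 1, ..., 3
The construction assigns one state to each remainder
Number of remainders = 4

4


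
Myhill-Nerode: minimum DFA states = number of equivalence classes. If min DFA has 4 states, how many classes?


Myhill-Nerode theorem:
Number of equivalence classes = number of states in minimal DFA
Minimal DFA states = 4
Therefore equivalence classes = 4

4


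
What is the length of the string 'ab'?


String: 'ab'
Counting characters:
  'a' appears 1 time(s)
  'b' appears 1 time(s)
Total length = 1 + 1 = 2

2


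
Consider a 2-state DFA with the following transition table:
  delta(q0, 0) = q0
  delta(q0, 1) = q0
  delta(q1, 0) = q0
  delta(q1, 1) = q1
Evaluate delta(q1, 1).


Looking up transition function:
delta(q1, 1) in the table
Row: q1, Column: 1
Result: q1

q1


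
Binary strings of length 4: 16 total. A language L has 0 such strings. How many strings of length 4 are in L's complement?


Alphabet: {0,1}
String length: 4
Total strings of length 4 = 2^4 = 16
Strings in L = 0
Complement = total - |L|
= 16 - 0
= 16

16


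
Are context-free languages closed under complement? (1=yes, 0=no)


CFL closure properties:
  Closed under: union, concatenation, Kleene star
  NOT closed under: intersection, complement
Operation 'complement' is in not-closed list -> No (not closed)

0


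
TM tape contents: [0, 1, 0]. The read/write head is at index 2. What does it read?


Tape: [0, 1, 0]
Positions: 0 1 2
Values:    0 1 0
Head at position 2
tape[2] = 0

0


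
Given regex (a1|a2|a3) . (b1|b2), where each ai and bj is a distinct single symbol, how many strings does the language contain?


First group: 3 alternatives
Second group: 2 alternatives
Concatenation: each choice from group 1 pairs with each from group 2
Total = 3 x 2 = 6

6


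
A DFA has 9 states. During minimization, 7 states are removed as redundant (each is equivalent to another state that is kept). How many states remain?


Original DFA: 9 states
Redundant states removed: 7
Minimized states = original - removed
= 9 - 7
= 2

2


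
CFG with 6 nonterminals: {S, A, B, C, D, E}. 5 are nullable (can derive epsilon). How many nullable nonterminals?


Nonterminals: {S, A, B, C, D, E}
A nonterminal is nullable if it can derive epsilon
Counting nullable nonterminals: 5
Total nullable = 5

5


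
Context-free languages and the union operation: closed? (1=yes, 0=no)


CFL closure properties:
  Closed under: union, concatenation, Kleene star
  NOT closed under: intersection, complement
Operation 'union' is in closed list -> Yes (closed)

1


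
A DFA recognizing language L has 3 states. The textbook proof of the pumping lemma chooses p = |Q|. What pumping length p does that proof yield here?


Pumping lemma for regular languages (standard proof):
Take p = |Q|, the number of DFA states.
Any string of length >= |Q| passes through |Q|+1 states while reading its first |Q| symbols,
so by pigeonhole some state repeats, giving the loop that can be pumped.
Here |Q| = 3
Therefore the proof uses p = 3

3


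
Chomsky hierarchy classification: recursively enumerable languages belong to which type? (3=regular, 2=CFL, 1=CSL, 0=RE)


Chomsky hierarchy levels:
  Type 3: Regular (DFA/NFA/regex)
  Type 2: Context-free (PDA)
  Type 1: Context-sensitive
  Type 0: Recursively enumerable (TM)
'recursively enumerable' corresponds to Type 0

0


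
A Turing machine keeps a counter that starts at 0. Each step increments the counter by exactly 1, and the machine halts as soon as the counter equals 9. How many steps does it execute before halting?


Counter starts at 0. Counting sequence:
  Step 1: counter = 1
  Step 2: counter = 2
  Step 3: counter = 3
  Step 4: counter = 4
  Step 5: counter = 5
  Step 6: counter = 6
  ...
  Step 9: counter = 9
Counter reached 9 -> halt
Total steps = 9

9


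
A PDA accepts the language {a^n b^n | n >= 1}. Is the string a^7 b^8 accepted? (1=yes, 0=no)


Language requires equal numbers of a's and b's
PDA pushes for each 'a', pops for each 'b'
Number of a's = 7
Number of b's = 8
7 != 8 -> Reject

0


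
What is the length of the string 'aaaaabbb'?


String: 'aaaaabbb'
Counting characters:
  'a' appears 5 time(s)
  'b' appears 3 time(s)
Total length = 5 + 3 = 8

8


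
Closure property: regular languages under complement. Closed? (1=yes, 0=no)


Regular languages are closed under:
- Union (DFA product construction)
- Intersection (DFA product construction)
- Complement (swap accept/reject states)
- Concatenation (NFA construction)
- Kleene star (NFA construction)
complement is in this list
Therefore: closed

1


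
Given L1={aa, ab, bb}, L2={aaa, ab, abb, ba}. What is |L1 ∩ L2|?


L1 = {aa, ab, bb}
L2 = {aaa, ab, abb, ba}
Checking each string in L1 against L2:
  'aa': in L2? No
  'ab': in L2? Yes
  'bb': in L2? No
Intersection = {ab}
|L1 ∩ L2| = 1

1


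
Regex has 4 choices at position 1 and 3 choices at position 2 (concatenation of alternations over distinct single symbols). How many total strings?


First group: 4 alternatives
Second group: 3 alternatives
Concatenation: each choice from group 1 pairs with each from group 2
Total = 4 x 3 = 12

12


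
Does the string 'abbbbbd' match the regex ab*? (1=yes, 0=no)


Pattern: ab*
String: 'abbbbbd'
Pattern requires: exactly one 'a' followed by zero or more 'b's
First char is 'a' -> OK
Rest 'bbbbbd': all b's? No
Result: 0

0


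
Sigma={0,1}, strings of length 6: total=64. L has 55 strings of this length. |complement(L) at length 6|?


Alphabet: {0,1}
String length: 6
Total strings of length 6 = 2^6 = 64
Strings in L = 55
Complement = total - |L|
= 64 - 55
= 9

9
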